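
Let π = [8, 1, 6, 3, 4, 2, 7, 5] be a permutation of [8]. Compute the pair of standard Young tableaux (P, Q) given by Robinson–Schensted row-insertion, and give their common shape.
P = [1, 2, 4, 5] / [3, 7] / [6] / [8];  Q = [1, 3, 5, 7] / [2, 8] / [4] / [6];  common shape = (4, 2, 1, 1)

Row-insert the values π_1, π_2, … into P one at a time, bumping the leftmost entry strictly greater than the inserted value down to the next row. The recording tableau Q records, in position (i, j), the step at which that cell was added to P.
  Insert 8 (step 1): P = [8];  Q = [1]
  Insert 1 (step 2): P = [1] / [8];  Q = [1] / [2]
  Insert 6 (step 3): P = [1, 6] / [8];  Q = [1, 3] / [2]
  Insert 3 (step 4): P = [1, 3] / [6] / [8];  Q = [1, 3] / [2] / [4]
  Insert 4 (step 5): P = [1, 3, 4] / [6] / [8];  Q = [1, 3, 5] / [2] / [4]
  Insert 2 (step 6): P = [1, 2, 4] / [3] / [6] / [8];  Q = [1, 3, 5] / [2] / [4] / [6]
  Insert 7 (step 7): P = [1, 2, 4, 7] / [3] / [6] / [8];  Q = [1, 3, 5, 7] / [2] / [4] / [6]
  Insert 5 (step 8): P = [1, 2, 4, 5] / [3, 7] / [6] / [8];  Q = [1, 3, 5, 7] / [2, 8] / [4] / [6]
Final shape: (4, 2, 1, 1).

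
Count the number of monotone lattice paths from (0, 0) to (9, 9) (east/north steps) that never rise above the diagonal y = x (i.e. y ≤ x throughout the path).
Number of paths = 4862

By the reflection principle (André's argument), the number of monotone paths to (9, 9) with n ≤ m that never go above y = x is C(18, 9) − C(18, 10) = 48620 − 43758 = 4862.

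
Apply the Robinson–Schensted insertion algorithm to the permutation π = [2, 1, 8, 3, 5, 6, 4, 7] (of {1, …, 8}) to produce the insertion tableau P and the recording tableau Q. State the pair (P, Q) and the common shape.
P = [1, 3, 4, 6, 7] / [2, 5] / [8];  Q = [1, 3, 5, 6, 8] / [2, 4] / [7];  common shape = (5, 2, 1)

Row-insert the values π_1, π_2, … into P one at a time, bumping the leftmost entry strictly greater than the inserted value down to the next row. The recording tableau Q records, in position (i, j), the step at which that cell was added to P.
  Insert 2 (step 1): P = [2];  Q = [1]
  Insert 1 (step 2): P = [1] / [2];  Q = [1] / [2]
  Insert 8 (step 3): P = [1, 8] / [2];  Q = [1, 3] / [2]
  Insert 3 (step 4): P = [1, 3] / [2, 8];  Q = [1, 3] / [2, 4]
  Insert 5 (step 5): P = [1, 3, 5] / [2, 8];  Q = [1, 3, 5] / [2, 4]
  Insert 6 (step 6): P = [1, 3, 5, 6] / [2, 8];  Q = [1, 3, 5, 6] / [2, 4]
  Insert 4 (step 7): P = [1, 3, 4, 6] / [2, 5] / [8];  Q = [1, 3, 5, 6] / [2, 4] / [7]
  Insert 7 (step 8): P = [1, 3, 4, 6, 7] / [2, 5] / [8];  Q = [1, 3, 5, 6, 8] / [2, 4] / [7]
Final shape: (5, 2, 1).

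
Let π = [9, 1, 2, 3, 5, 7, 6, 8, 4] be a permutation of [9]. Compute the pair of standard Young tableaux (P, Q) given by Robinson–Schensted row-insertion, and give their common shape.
P = [1, 2, 3, 4, 6, 8] / [5] / [7] / [9];  Q = [1, 3, 4, 5, 6, 8] / [2] / [7] / [9];  common shape = (6, 1, 1, 1)

Row-insert the values π_1, π_2, … into P one at a time, bumping the leftmost entry strictly greater than the inserted value down to the next row. The recording tableau Q records, in position (i, j), the step at which that cell was added to P.
  Insert 9 (step 1): P = [9];  Q = [1]
  Insert 1 (step 2): P = [1] / [9];  Q = [1] / [2]
  Insert 2 (step 3): P = [1, 2] / [9];  Q = [1, 3] / [2]
  Insert 3 (step 4): P = [1, 2, 3] / [9];  Q = [1, 3, 4] / [2]
  Insert 5 (step 5): P = [1, 2, 3, 5] / [9];  Q = [1, 3, 4, 5] / [2]
  Insert 7 (step 6): P = [1, 2, 3, 5, 7] / [9];  Q = [1, 3, 4, 5, 6] / [2]
  Insert 6 (step 7): P = [1, 2, 3, 5, 6] / [7] / [9];  Q = [1, 3, 4, 5, 6] / [2] / [7]
  Insert 8 (step 8): P = [1, 2, 3, 5, 6, 8] / [7] / [9];  Q = [1, 3, 4, 5, 6, 8] / [2] / [7]
  Insert 4 (step 9): P = [1, 2, 3, 4, 6, 8] / [5] / [7] / [9];  Q = [1, 3, 4, 5, 6, 8] / [2] / [7] / [9]
Final shape: (6, 1, 1, 1).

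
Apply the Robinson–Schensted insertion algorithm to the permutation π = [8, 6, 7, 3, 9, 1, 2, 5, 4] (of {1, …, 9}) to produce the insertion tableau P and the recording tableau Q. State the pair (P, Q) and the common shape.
P = [1, 2, 4] / [3, 5, 9] / [6, 7] / [8];  Q = [1, 3, 5] / [2, 7, 8] / [4, 9] / [6];  common shape = (3, 3, 2, 1)

Row-insert the values π_1, π_2, … into P one at a time, bumping the leftmost entry strictly greater than the inserted value down to the next row. The recording tableau Q records, in position (i, j), the step at which that cell was added to P.
  Insert 8 (step 1): P = [8];  Q = [1]
  Insert 6 (step 2): P = [6] / [8];  Q = [1] / [2]
  Insert 7 (step 3): P = [6, 7] / [8];  Q = [1, 3] / [2]
  Insert 3 (step 4): P = [3, 7] / [6] / [8];  Q = [1, 3] / [2] / [4]
  Insert 9 (step 5): P = [3, 7, 9] / [6] / [8];  Q = [1, 3, 5] / [2] / [4]
  Insert 1 (step 6): P = [1, 7, 9] / [3] / [6] / [8];  Q = [1, 3, 5] / [2] / [4] / [6]
  Insert 2 (step 7): P = [1, 2, 9] / [3, 7] / [6] / [8];  Q = [1, 3, 5] / [2, 7] / [4] / [6]
  Insert 5 (step 8): P = [1, 2, 5] / [3, 7, 9] / [6] / [8];  Q = [1, 3, 5] / [2, 7, 8] / [4] / [6]
  Insert 4 (step 9): P = [1, 2, 4] / [3, 5, 9] / [6, 7] / [8];  Q = [1, 3, 5] / [2, 7, 8] / [4, 9] / [6]
Final shape: (3, 3, 2, 1).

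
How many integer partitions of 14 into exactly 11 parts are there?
p(14, 11 parts) = 3

Partitions of n into exactly k parts ↔ partitions of n − k into at most k parts (subtract 1 from each part). For n = 14, k = 11, the partitions are: 4+1+1+1+1+1+1+1+1+1+1, 3+2+1+1+1+1+1+1+1+1+1, 2+2+2+1+1+1+1+1+1+1+1. Count = 3.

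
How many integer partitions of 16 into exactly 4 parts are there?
p(16, 4 parts) = 34

Partitions of n into exactly k parts ↔ partitions of n − k into at most k parts (subtract 1 from each part). For n = 16, k = 4, the partitions are: 13+1+1+1, 12+2+1+1, 11+3+1+1, 11+2+2+1, 10+4+1+1, 10+3+2+1, 10+2+2+2, 9+5+1+1, 9+4+2+1, 9+3+3+1, 9+3+2+2, 8+6+1+1, 8+5+2+1, 8+4+3+1, 8+4+2+2, 8+3+3+2, 7+7+1+1, 7+6+2+1, 7+5+3+1, 7+5+2+2, 7+4+4+1, 7+4+3+2, 7+3+3+3, 6+6+3+1, 6+6+2+2, 6+5+4+1, 6+5+3+2, 6+4+4+2, 6+4+3+3, 5+5+5+1, … (34 total). Count = 34.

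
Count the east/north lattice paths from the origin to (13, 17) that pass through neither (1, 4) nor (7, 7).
Number of paths = 69638254

Inclusion–exclusion. Total paths: C(30, 13) = 119759850. Through P₁: C(5, 1)·C(25, 12) = 26001500. Through P₂: C(14, 7)·C(16, 6) = 27483456. Since P₁ is strictly southwest of P₂, a monotone path through both must visit P₁ then P₂; paths through both = C(5, 1)·C(9, 6)·C(16, 6) = 3363360. Avoid both = 119759850 − 26001500 − 27483456 + 3363360 = 69638254.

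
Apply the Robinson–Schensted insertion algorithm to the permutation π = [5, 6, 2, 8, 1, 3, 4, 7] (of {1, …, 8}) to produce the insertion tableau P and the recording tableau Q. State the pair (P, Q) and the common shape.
P = [1, 3, 4, 7] / [2, 6, 8] / [5];  Q = [1, 2, 4, 8] / [3, 6, 7] / [5];  common shape = (4, 3, 1)

Row-insert the values π_1, π_2, … into P one at a time, bumping the leftmost entry strictly greater than the inserted value down to the next row. The recording tableau Q records, in position (i, j), the step at which that cell was added to P.
  Insert 5 (step 1): P = [5];  Q = [1]
  Insert 6 (step 2): P = [5, 6];  Q = [1, 2]
  Insert 2 (step 3): P = [2, 6] / [5];  Q = [1, 2] / [3]
  Insert 8 (step 4): P = [2, 6, 8] / [5];  Q = [1, 2, 4] / [3]
  Insert 1 (step 5): P = [1, 6, 8] / [2] / [5];  Q = [1, 2, 4] / [3] / [5]
  Insert 3 (step 6): P = [1, 3, 8] / [2, 6] / [5];  Q = [1, 2, 4] / [3, 6] / [5]
  Insert 4 (step 7): P = [1, 3, 4] / [2, 6, 8] / [5];  Q = [1, 2, 4] / [3, 6, 7] / [5]
  Insert 7 (step 8): P = [1, 3, 4, 7] / [2, 6, 8] / [5];  Q = [1, 2, 4, 8] / [3, 6, 7] / [5]
Final shape: (4, 3, 1).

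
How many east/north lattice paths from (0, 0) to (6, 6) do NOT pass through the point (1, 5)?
Number of paths = 888

Total paths from (0, 0) to (6, 6): C(12, 6) = 924. Paths through (1, 5): (paths (0, 0) → (1, 5)) × (paths (1, 5) → (6, 6)) = C(6, 1) · C(6, 5) = 6 · 6 = 36. Avoidance count = 924 − 36 = 888.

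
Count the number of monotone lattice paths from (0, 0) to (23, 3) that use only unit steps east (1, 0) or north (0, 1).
Number of paths = 2600

A monotone lattice path from (0, 0) to (23, 3) consists of 23 east steps and 3 north steps in some order, so it is determined by which 23 of the 26 steps are east. The count is C(26, 23) = 2600.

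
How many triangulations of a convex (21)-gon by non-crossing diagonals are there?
C_19 = 1767263190

These polygon triangulations are counted by the Catalan number C_n = (1/(n + 1)) · C(2n, n). For n = 19: C_19 = (1/20) · C(38, 19) = 35345263800/20 = 1767263190.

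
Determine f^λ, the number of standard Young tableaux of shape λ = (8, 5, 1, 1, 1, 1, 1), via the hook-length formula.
# SYT of shape (8, 5, 1, 1, 1, 1, 1) = 1575288

Hook-length formula: f^λ = n! / Π hook(c), product over all cells c of the Young diagram. For λ = (8, 5, 1, 1, 1, 1, 1), n = 18 boxes. Hook lengths by row (left-to-right, top-to-bottom): [14, 8, 7, 6, 5, 3, 2, 1]; [10, 4, 3, 2, 1]; [5]; [4]; [3]; [2]; [1]. Product of hooks = 4064256000. So f^λ = 18! / 4064256000 = 6402373705728000 / 4064256000 = 1575288.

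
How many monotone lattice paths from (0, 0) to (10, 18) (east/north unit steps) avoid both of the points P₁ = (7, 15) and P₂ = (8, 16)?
Number of paths = 7345932

Inclusion–exclusion. Total paths: C(28, 10) = 13123110. Through P₁: C(22, 7)·C(6, 3) = 3410880. Through P₂: C(24, 8)·C(4, 2) = 4412826. Since P₁ is strictly southwest of P₂, a monotone path through both must visit P₁ then P₂; paths through both = C(22, 7)·C(2, 1)·C(4, 2) = 2046528. Avoid both = 13123110 − 3410880 − 4412826 + 2046528 = 7345932.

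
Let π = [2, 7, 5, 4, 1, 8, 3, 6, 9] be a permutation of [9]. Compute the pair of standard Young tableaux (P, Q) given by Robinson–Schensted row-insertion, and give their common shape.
P = [1, 3, 6, 9] / [2, 4, 8] / [5] / [7];  Q = [1, 2, 6, 9] / [3, 7, 8] / [4] / [5];  common shape = (4, 3, 1, 1)

Row-insert the values π_1, π_2, … into P one at a time, bumping the leftmost entry strictly greater than the inserted value down to the next row. The recording tableau Q records, in position (i, j), the step at which that cell was added to P.
  Insert 2 (step 1): P = [2];  Q = [1]
  Insert 7 (step 2): P = [2, 7];  Q = [1, 2]
  Insert 5 (step 3): P = [2, 5] / [7];  Q = [1, 2] / [3]
  Insert 4 (step 4): P = [2, 4] / [5] / [7];  Q = [1, 2] / [3] / [4]
  Insert 1 (step 5): P = [1, 4] / [2] / [5] / [7];  Q = [1, 2] / [3] / [4] / [5]
  Insert 8 (step 6): P = [1, 4, 8] / [2] / [5] / [7];  Q = [1, 2, 6] / [3] / [4] / [5]
  Insert 3 (step 7): P = [1, 3, 8] / [2, 4] / [5] / [7];  Q = [1, 2, 6] / [3, 7] / [4] / [5]
  Insert 6 (step 8): P = [1, 3, 6] / [2, 4, 8] / [5] / [7];  Q = [1, 2, 6] / [3, 7, 8] / [4] / [5]
  Insert 9 (step 9): P = [1, 3, 6, 9] / [2, 4, 8] / [5] / [7];  Q = [1, 2, 6, 9] / [3, 7, 8] / [4] / [5]
Final shape: (4, 3, 1, 1).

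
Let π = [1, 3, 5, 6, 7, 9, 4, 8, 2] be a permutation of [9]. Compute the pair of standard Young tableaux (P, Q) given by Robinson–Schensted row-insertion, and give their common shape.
P = [1, 2, 4, 6, 7, 8] / [3, 9] / [5];  Q = [1, 2, 3, 4, 5, 6] / [7, 8] / [9];  common shape = (6, 2, 1)

Row-insert the values π_1, π_2, … into P one at a time, bumping the leftmost entry strictly greater than the inserted value down to the next row. The recording tableau Q records, in position (i, j), the step at which that cell was added to P.
  Insert 1 (step 1): P = [1];  Q = [1]
  Insert 3 (step 2): P = [1, 3];  Q = [1, 2]
  Insert 5 (step 3): P = [1, 3, 5];  Q = [1, 2, 3]
  Insert 6 (step 4): P = [1, 3, 5, 6];  Q = [1, 2, 3, 4]
  Insert 7 (step 5): P = [1, 3, 5, 6, 7];  Q = [1, 2, 3, 4, 5]
  Insert 9 (step 6): P = [1, 3, 5, 6, 7, 9];  Q = [1, 2, 3, 4, 5, 6]
  Insert 4 (step 7): P = [1, 3, 4, 6, 7, 9] / [5];  Q = [1, 2, 3, 4, 5, 6] / [7]
  Insert 8 (step 8): P = [1, 3, 4, 6, 7, 8] / [5, 9];  Q = [1, 2, 3, 4, 5, 6] / [7, 8]
  Insert 2 (step 9): P = [1, 2, 4, 6, 7, 8] / [3, 9] / [5];  Q = [1, 2, 3, 4, 5, 6] / [7, 8] / [9]
Final shape: (6, 2, 1).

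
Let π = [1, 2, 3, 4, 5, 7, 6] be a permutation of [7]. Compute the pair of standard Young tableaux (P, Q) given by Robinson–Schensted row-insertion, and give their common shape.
P = [1, 2, 3, 4, 5, 6] / [7];  Q = [1, 2, 3, 4, 5, 6] / [7];  common shape = (6, 1)

Row-insert the values π_1, π_2, … into P one at a time, bumping the leftmost entry strictly greater than the inserted value down to the next row. The recording tableau Q records, in position (i, j), the step at which that cell was added to P.
  Insert 1 (step 1): P = [1];  Q = [1]
  Insert 2 (step 2): P = [1, 2];  Q = [1, 2]
  Insert 3 (step 3): P = [1, 2, 3];  Q = [1, 2, 3]
  Insert 4 (step 4): P = [1, 2, 3, 4];  Q = [1, 2, 3, 4]
  Insert 5 (step 5): P = [1, 2, 3, 4, 5];  Q = [1, 2, 3, 4, 5]
  Insert 7 (step 6): P = [1, 2, 3, 4, 5, 7];  Q = [1, 2, 3, 4, 5, 6]
  Insert 6 (step 7): P = [1, 2, 3, 4, 5, 6] / [7];  Q = [1, 2, 3, 4, 5, 6] / [7]
Final shape: (6, 1).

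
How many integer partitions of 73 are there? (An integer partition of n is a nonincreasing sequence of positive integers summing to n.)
p(73) = 6185689

Compute p(n) via the recurrence p(n, m) = p(n, m−1) + p(n−m, m), where p(n, m) counts partitions of n with all parts ≤ m and p(n) = p(n, n). The base cases are p(0, m) = 1 and p(n, 0) = 0 for n > 0. Filling the table yields p(73) = 6185689. (Euler's pentagonal recurrence is an alternative.)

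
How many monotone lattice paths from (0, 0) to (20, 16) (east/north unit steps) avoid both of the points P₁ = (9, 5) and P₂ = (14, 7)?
Number of paths = 5524036056

Inclusion–exclusion. Total paths: C(36, 20) = 7307872110. Through P₁: C(14, 9)·C(22, 11) = 1412274864. Through P₂: C(21, 14)·C(15, 6) = 581981400. Since P₁ is strictly southwest of P₂, a monotone path through both must visit P₁ then P₂; paths through both = C(14, 9)·C(7, 5)·C(15, 6) = 210420210. Avoid both = 7307872110 − 1412274864 − 581981400 + 210420210 = 5524036056.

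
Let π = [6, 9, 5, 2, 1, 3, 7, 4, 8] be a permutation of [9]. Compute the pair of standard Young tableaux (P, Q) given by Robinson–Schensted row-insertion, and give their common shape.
P = [1, 3, 4, 8] / [2, 7] / [5, 9] / [6];  Q = [1, 2, 7, 9] / [3, 6] / [4, 8] / [5];  common shape = (4, 2, 2, 1)

Row-insert the values π_1, π_2, … into P one at a time, bumping the leftmost entry strictly greater than the inserted value down to the next row. The recording tableau Q records, in position (i, j), the step at which that cell was added to P.
  Insert 6 (step 1): P = [6];  Q = [1]
  Insert 9 (step 2): P = [6, 9];  Q = [1, 2]
  Insert 5 (step 3): P = [5, 9] / [6];  Q = [1, 2] / [3]
  Insert 2 (step 4): P = [2, 9] / [5] / [6];  Q = [1, 2] / [3] / [4]
  Insert 1 (step 5): P = [1, 9] / [2] / [5] / [6];  Q = [1, 2] / [3] / [4] / [5]
  Insert 3 (step 6): P = [1, 3] / [2, 9] / [5] / [6];  Q = [1, 2] / [3, 6] / [4] / [5]
  Insert 7 (step 7): P = [1, 3, 7] / [2, 9] / [5] / [6];  Q = [1, 2, 7] / [3, 6] / [4] / [5]
  Insert 4 (step 8): P = [1, 3, 4] / [2, 7] / [5, 9] / [6];  Q = [1, 2, 7] / [3, 6] / [4, 8] / [5]
  Insert 8 (step 9): P = [1, 3, 4, 8] / [2, 7] / [5, 9] / [6];  Q = [1, 2, 7, 9] / [3, 6] / [4, 8] / [5]
Final shape: (4, 2, 2, 1).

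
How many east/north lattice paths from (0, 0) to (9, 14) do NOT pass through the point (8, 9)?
Number of paths = 671330

Total paths from (0, 0) to (9, 14): C(23, 9) = 817190. Paths through (8, 9): (paths (0, 0) → (8, 9)) × (paths (8, 9) → (9, 14)) = C(17, 8) · C(6, 1) = 24310 · 6 = 145860. Avoidance count = 817190 − 145860 = 671330.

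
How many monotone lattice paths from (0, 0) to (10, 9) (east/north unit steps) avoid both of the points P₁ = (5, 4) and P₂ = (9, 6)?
Number of paths = 48166

Inclusion–exclusion. Total paths: C(19, 10) = 92378. Through P₁: C(9, 5)·C(10, 5) = 31752. Through P₂: C(15, 9)·C(4, 1) = 20020. Since P₁ is strictly southwest of P₂, a monotone path through both must visit P₁ then P₂; paths through both = C(9, 5)·C(6, 4)·C(4, 1) = 7560. Avoid both = 92378 − 31752 − 20020 + 7560 = 48166.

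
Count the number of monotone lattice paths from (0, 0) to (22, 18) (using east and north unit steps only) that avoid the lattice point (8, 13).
Number of paths = 111014080080

Total paths from (0, 0) to (22, 18): C(40, 22) = 113380261800. Paths through (8, 13): (paths (0, 0) → (8, 13)) × (paths (8, 13) → (22, 18)) = C(21, 8) · C(19, 14) = 203490 · 11628 = 2366181720. Avoidance count = 113380261800 − 2366181720 = 111014080080.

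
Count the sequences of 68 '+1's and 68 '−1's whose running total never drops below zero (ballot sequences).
C_68 = 86218923998960285726185640663701108500

These ballot sequences are counted by the Catalan number C_n = (1/(n + 1)) · C(2n, n). For n = 68: C_68 = (1/69) · C(136, 68) = 5949105755928259715106809205795376486500/69 = 86218923998960285726185640663701108500.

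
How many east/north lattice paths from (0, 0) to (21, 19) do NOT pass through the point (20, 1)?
Number of paths = 131282408001

Total paths from (0, 0) to (21, 19): C(40, 21) = 131282408400. Paths through (20, 1): (paths (0, 0) → (20, 1)) × (paths (20, 1) → (21, 19)) = C(21, 20) · C(19, 1) = 21 · 19 = 399. Avoidance count = 131282408400 − 399 = 131282408001.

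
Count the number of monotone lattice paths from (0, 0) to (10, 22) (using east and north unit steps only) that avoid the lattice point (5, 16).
Number of paths = 55111002

Total paths from (0, 0) to (10, 22): C(32, 10) = 64512240. Paths through (5, 16): (paths (0, 0) → (5, 16)) × (paths (5, 16) → (10, 22)) = C(21, 5) · C(11, 5) = 20349 · 462 = 9401238. Avoidance count = 64512240 − 9401238 = 55111002.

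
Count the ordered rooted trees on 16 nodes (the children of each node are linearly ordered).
C_15 = 9694845

These ordered rooted trees are counted by the Catalan number C_n = (1/(n + 1)) · C(2n, n). For n = 15: C_15 = (1/16) · C(30, 15) = 155117520/16 = 9694845.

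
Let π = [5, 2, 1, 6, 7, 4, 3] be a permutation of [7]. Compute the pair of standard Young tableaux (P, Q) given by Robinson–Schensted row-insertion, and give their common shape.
P = [1, 3, 7] / [2, 4] / [5, 6];  Q = [1, 4, 5] / [2, 6] / [3, 7];  common shape = (3, 2, 2)

Row-insert the values π_1, π_2, … into P one at a time, bumping the leftmost entry strictly greater than the inserted value down to the next row. The recording tableau Q records, in position (i, j), the step at which that cell was added to P.
  Insert 5 (step 1): P = [5];  Q = [1]
  Insert 2 (step 2): P = [2] / [5];  Q = [1] / [2]
  Insert 1 (step 3): P = [1] / [2] / [5];  Q = [1] / [2] / [3]
  Insert 6 (step 4): P = [1, 6] / [2] / [5];  Q = [1, 4] / [2] / [3]
  Insert 7 (step 5): P = [1, 6, 7] / [2] / [5];  Q = [1, 4, 5] / [2] / [3]
  Insert 4 (step 6): P = [1, 4, 7] / [2, 6] / [5];  Q = [1, 4, 5] / [2, 6] / [3]
  Insert 3 (step 7): P = [1, 3, 7] / [2, 4] / [5, 6];  Q = [1, 4, 5] / [2, 6] / [3, 7]
Final shape: (3, 2, 2).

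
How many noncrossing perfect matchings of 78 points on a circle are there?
C_39 = 680425371729975800390

These noncrossing handshakes are counted by the Catalan number C_n = (1/(n + 1)) · C(2n, n). For n = 39: C_39 = (1/40) · C(78, 39) = 27217014869199032015600/40 = 680425371729975800390.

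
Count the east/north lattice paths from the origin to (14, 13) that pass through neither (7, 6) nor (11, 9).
Number of paths = 10392488

Inclusion–exclusion. Total paths: C(27, 14) = 20058300. Through P₁: C(13, 7)·C(14, 7) = 5889312. Through P₂: C(20, 11)·C(7, 3) = 5878600. Since P₁ is strictly southwest of P₂, a monotone path through both must visit P₁ then P₂; paths through both = C(13, 7)·C(7, 4)·C(7, 3) = 2102100. Avoid both = 20058300 − 5889312 − 5878600 + 2102100 = 10392488.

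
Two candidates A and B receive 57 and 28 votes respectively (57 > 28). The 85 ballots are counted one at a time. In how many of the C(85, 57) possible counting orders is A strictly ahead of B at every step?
Strict-lead orderings = 7778530411333396100664

Total orderings of the 85 votes with 57 for A: C(85, 57) = 22799140860804781674360. By the Bertrand ballot formula (Cycle Lemma / reflection principle), the number of orderings in which A is strictly ahead of B throughout is (p − q)/(p + q) · C(p + q, p) = (57 − 28)/(57 + 28) · 22799140860804781674360 = 7778530411333396100664.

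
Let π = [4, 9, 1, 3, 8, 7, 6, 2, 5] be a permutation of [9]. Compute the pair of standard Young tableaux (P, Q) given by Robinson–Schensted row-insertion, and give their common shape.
P = [1, 2, 5] / [3, 6] / [4, 7] / [8] / [9];  Q = [1, 2, 5] / [3, 4] / [6, 9] / [7] / [8];  common shape = (3, 2, 2, 1, 1)

Row-insert the values π_1, π_2, … into P one at a time, bumping the leftmost entry strictly greater than the inserted value down to the next row. The recording tableau Q records, in position (i, j), the step at which that cell was added to P.
  Insert 4 (step 1): P = [4];  Q = [1]
  Insert 9 (step 2): P = [4, 9];  Q = [1, 2]
  Insert 1 (step 3): P = [1, 9] / [4];  Q = [1, 2] / [3]
  Insert 3 (step 4): P = [1, 3] / [4, 9];  Q = [1, 2] / [3, 4]
  Insert 8 (step 5): P = [1, 3, 8] / [4, 9];  Q = [1, 2, 5] / [3, 4]
  Insert 7 (step 6): P = [1, 3, 7] / [4, 8] / [9];  Q = [1, 2, 5] / [3, 4] / [6]
  Insert 6 (step 7): P = [1, 3, 6] / [4, 7] / [8] / [9];  Q = [1, 2, 5] / [3, 4] / [6] / [7]
  Insert 2 (step 8): P = [1, 2, 6] / [3, 7] / [4] / [8] / [9];  Q = [1, 2, 5] / [3, 4] / [6] / [7] / [8]
  Insert 5 (step 9): P = [1, 2, 5] / [3, 6] / [4, 7] / [8] / [9];  Q = [1, 2, 5] / [3, 4] / [6, 9] / [7] / [8]
Final shape: (3, 2, 2, 1, 1).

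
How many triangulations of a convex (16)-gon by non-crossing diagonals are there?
C_14 = 2674440

These polygon triangulations are counted by the Catalan number C_n = (1/(n + 1)) · C(2n, n). For n = 14: C_14 = (1/15) · C(28, 14) = 40116600/15 = 2674440.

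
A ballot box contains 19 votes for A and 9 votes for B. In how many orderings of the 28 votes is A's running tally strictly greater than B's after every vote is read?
Strict-lead orderings = 2466750

Total orderings of the 28 votes with 19 for A: C(28, 19) = 6906900. By the Bertrand ballot formula (Cycle Lemma / reflection principle), the number of orderings in which A is strictly ahead of B throughout is (p − q)/(p + q) · C(p + q, p) = (19 − 9)/(19 + 9) · 6906900 = 2466750.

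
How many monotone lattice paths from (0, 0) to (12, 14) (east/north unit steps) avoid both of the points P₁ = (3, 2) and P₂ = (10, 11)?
Number of paths = 4335240

Inclusion–exclusion. Total paths: C(26, 12) = 9657700. Through P₁: C(5, 3)·C(21, 9) = 2939300. Through P₂: C(21, 10)·C(5, 2) = 3527160. Since P₁ is strictly southwest of P₂, a monotone path through both must visit P₁ then P₂; paths through both = C(5, 3)·C(16, 7)·C(5, 2) = 1144000. Avoid both = 9657700 − 2939300 − 3527160 + 1144000 = 4335240.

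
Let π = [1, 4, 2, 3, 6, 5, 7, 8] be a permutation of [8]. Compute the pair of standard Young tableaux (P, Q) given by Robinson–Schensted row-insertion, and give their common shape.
P = [1, 2, 3, 5, 7, 8] / [4, 6];  Q = [1, 2, 4, 5, 7, 8] / [3, 6];  common shape = (6, 2)

Row-insert the values π_1, π_2, … into P one at a time, bumping the leftmost entry strictly greater than the inserted value down to the next row. The recording tableau Q records, in position (i, j), the step at which that cell was added to P.
  Insert 1 (step 1): P = [1];  Q = [1]
  Insert 4 (step 2): P = [1, 4];  Q = [1, 2]
  Insert 2 (step 3): P = [1, 2] / [4];  Q = [1, 2] / [3]
  Insert 3 (step 4): P = [1, 2, 3] / [4];  Q = [1, 2, 4] / [3]
  Insert 6 (step 5): P = [1, 2, 3, 6] / [4];  Q = [1, 2, 4, 5] / [3]
  Insert 5 (step 6): P = [1, 2, 3, 5] / [4, 6];  Q = [1, 2, 4, 5] / [3, 6]
  Insert 7 (step 7): P = [1, 2, 3, 5, 7] / [4, 6];  Q = [1, 2, 4, 5, 7] / [3, 6]
  Insert 8 (step 8): P = [1, 2, 3, 5, 7, 8] / [4, 6];  Q = [1, 2, 4, 5, 7, 8] / [3, 6]
Final shape: (6, 2).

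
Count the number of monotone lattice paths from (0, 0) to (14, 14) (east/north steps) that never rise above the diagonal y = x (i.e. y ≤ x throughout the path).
Number of paths = 2674440

By the reflection principle (André's argument), the number of monotone paths to (14, 14) with n ≤ m that never go above y = x is C(28, 14) − C(28, 15) = 40116600 − 37442160 = 2674440.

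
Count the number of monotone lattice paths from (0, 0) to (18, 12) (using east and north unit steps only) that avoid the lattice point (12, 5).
Number of paths = 75874617

Total paths from (0, 0) to (18, 12): C(30, 18) = 86493225. Paths through (12, 5): (paths (0, 0) → (12, 5)) × (paths (12, 5) → (18, 12)) = C(17, 12) · C(13, 6) = 6188 · 1716 = 10618608. Avoidance count = 86493225 − 10618608 = 75874617.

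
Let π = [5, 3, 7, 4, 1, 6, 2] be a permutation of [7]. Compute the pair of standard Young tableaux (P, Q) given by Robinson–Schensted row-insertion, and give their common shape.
P = [1, 2, 6] / [3, 4] / [5, 7];  Q = [1, 3, 6] / [2, 4] / [5, 7];  common shape = (3, 2, 2)

Row-insert the values π_1, π_2, … into P one at a time, bumping the leftmost entry strictly greater than the inserted value down to the next row. The recording tableau Q records, in position (i, j), the step at which that cell was added to P.
  Insert 5 (step 1): P = [5];  Q = [1]
  Insert 3 (step 2): P = [3] / [5];  Q = [1] / [2]
  Insert 7 (step 3): P = [3, 7] / [5];  Q = [1, 3] / [2]
  Insert 4 (step 4): P = [3, 4] / [5, 7];  Q = [1, 3] / [2, 4]
  Insert 1 (step 5): P = [1, 4] / [3, 7] / [5];  Q = [1, 3] / [2, 4] / [5]
  Insert 6 (step 6): P = [1, 4, 6] / [3, 7] / [5];  Q = [1, 3, 6] / [2, 4] / [5]
  Insert 2 (step 7): P = [1, 2, 6] / [3, 4] / [5, 7];  Q = [1, 3, 6] / [2, 4] / [5, 7]
Final shape: (3, 2, 2).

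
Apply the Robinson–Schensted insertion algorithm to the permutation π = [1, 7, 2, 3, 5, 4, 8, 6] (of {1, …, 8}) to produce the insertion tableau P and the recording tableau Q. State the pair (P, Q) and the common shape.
P = [1, 2, 3, 4, 6] / [5, 8] / [7];  Q = [1, 2, 4, 5, 7] / [3, 8] / [6];  common shape = (5, 2, 1)

Row-insert the values π_1, π_2, … into P one at a time, bumping the leftmost entry strictly greater than the inserted value down to the next row. The recording tableau Q records, in position (i, j), the step at which that cell was added to P.
  Insert 1 (step 1): P = [1];  Q = [1]
  Insert 7 (step 2): P = [1, 7];  Q = [1, 2]
  Insert 2 (step 3): P = [1, 2] / [7];  Q = [1, 2] / [3]
  Insert 3 (step 4): P = [1, 2, 3] / [7];  Q = [1, 2, 4] / [3]
  Insert 5 (step 5): P = [1, 2, 3, 5] / [7];  Q = [1, 2, 4, 5] / [3]
  Insert 4 (step 6): P = [1, 2, 3, 4] / [5] / [7];  Q = [1, 2, 4, 5] / [3] / [6]
  Insert 8 (step 7): P = [1, 2, 3, 4, 8] / [5] / [7];  Q = [1, 2, 4, 5, 7] / [3] / [6]
  Insert 6 (step 8): P = [1, 2, 3, 4, 6] / [5, 8] / [7];  Q = [1, 2, 4, 5, 7] / [3, 8] / [6]
Final shape: (5, 2, 1).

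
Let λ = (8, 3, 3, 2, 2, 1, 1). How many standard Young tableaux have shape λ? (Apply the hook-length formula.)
# SYT of shape (8, 3, 3, 2, 2, 1, 1) = 91832130

Hook-length formula: f^λ = n! / Π hook(c), product over all cells c of the Young diagram. For λ = (8, 3, 3, 2, 2, 1, 1), n = 20 boxes. Hook lengths by row (left-to-right, top-to-bottom): [14, 11, 8, 5, 4, 3, 2, 1]; [8, 5, 2]; [7, 4, 1]; [5, 2]; [4, 1]; [2]; [1]. Product of hooks = 26492928000. So f^λ = 20! / 26492928000 = 2432902008176640000 / 26492928000 = 91832130.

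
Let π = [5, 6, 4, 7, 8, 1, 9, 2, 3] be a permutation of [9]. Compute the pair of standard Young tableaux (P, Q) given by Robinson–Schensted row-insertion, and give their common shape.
P = [1, 2, 3, 8, 9] / [4, 6, 7] / [5];  Q = [1, 2, 4, 5, 7] / [3, 8, 9] / [6];  common shape = (5, 3, 1)

Row-insert the values π_1, π_2, … into P one at a time, bumping the leftmost entry strictly greater than the inserted value down to the next row. The recording tableau Q records, in position (i, j), the step at which that cell was added to P.
  Insert 5 (step 1): P = [5];  Q = [1]
  Insert 6 (step 2): P = [5, 6];  Q = [1, 2]
  Insert 4 (step 3): P = [4, 6] / [5];  Q = [1, 2] / [3]
  Insert 7 (step 4): P = [4, 6, 7] / [5];  Q = [1, 2, 4] / [3]
  Insert 8 (step 5): P = [4, 6, 7, 8] / [5];  Q = [1, 2, 4, 5] / [3]
  Insert 1 (step 6): P = [1, 6, 7, 8] / [4] / [5];  Q = [1, 2, 4, 5] / [3] / [6]
  Insert 9 (step 7): P = [1, 6, 7, 8, 9] / [4] / [5];  Q = [1, 2, 4, 5, 7] / [3] / [6]
  Insert 2 (step 8): P = [1, 2, 7, 8, 9] / [4, 6] / [5];  Q = [1, 2, 4, 5, 7] / [3, 8] / [6]
  Insert 3 (step 9): P = [1, 2, 3, 8, 9] / [4, 6, 7] / [5];  Q = [1, 2, 4, 5, 7] / [3, 8, 9] / [6]
Final shape: (5, 3, 1).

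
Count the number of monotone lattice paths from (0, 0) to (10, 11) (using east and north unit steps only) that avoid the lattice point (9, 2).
Number of paths = 352166

Total paths from (0, 0) to (10, 11): C(21, 10) = 352716. Paths through (9, 2): (paths (0, 0) → (9, 2)) × (paths (9, 2) → (10, 11)) = C(11, 9) · C(10, 1) = 55 · 10 = 550. Avoidance count = 352716 − 550 = 352166.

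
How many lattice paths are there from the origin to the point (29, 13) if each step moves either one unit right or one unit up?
Number of paths = 25518731280

A monotone lattice path from (0, 0) to (29, 13) consists of 29 east steps and 13 north steps in some order, so it is determined by which 29 of the 42 steps are east. The count is C(42, 29) = 25518731280.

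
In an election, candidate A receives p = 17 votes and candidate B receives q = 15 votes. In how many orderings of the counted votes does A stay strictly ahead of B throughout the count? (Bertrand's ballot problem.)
Strict-lead orderings = 35357670

Total orderings of the 32 votes with 17 for A: C(32, 17) = 565722720. By the Bertrand ballot formula (Cycle Lemma / reflection principle), the number of orderings in which A is strictly ahead of B throughout is (p − q)/(p + q) · C(p + q, p) = (17 − 15)/(17 + 15) · 565722720 = 35357670.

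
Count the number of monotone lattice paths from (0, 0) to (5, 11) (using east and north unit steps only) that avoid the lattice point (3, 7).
Number of paths = 2568

Total paths from (0, 0) to (5, 11): C(16, 5) = 4368. Paths through (3, 7): (paths (0, 0) → (3, 7)) × (paths (3, 7) → (5, 11)) = C(10, 3) · C(6, 2) = 120 · 15 = 1800. Avoidance count = 4368 − 1800 = 2568.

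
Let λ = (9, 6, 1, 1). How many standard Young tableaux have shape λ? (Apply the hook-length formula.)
# SYT of shape (9, 6, 1, 1) = 170170

Hook-length formula: f^λ = n! / Π hook(c), product over all cells c of the Young diagram. For λ = (9, 6, 1, 1), n = 17 boxes. Hook lengths by row (left-to-right, top-to-bottom): [12, 9, 8, 7, 6, 5, 3, 2, 1]; [8, 5, 4, 3, 2, 1]; [2]; [1]. Product of hooks = 2090188800. So f^λ = 17! / 2090188800 = 355687428096000 / 2090188800 = 170170.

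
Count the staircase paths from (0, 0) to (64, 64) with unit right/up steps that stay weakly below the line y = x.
C_64 = 368479169875816659479009042713546950

These NE paths below the diagonal are counted by the Catalan number C_n = (1/(n + 1)) · C(2n, n). For n = 64: C_64 = (1/65) · C(128, 64) = 23951146041928082866135587776380551750/65 = 368479169875816659479009042713546950.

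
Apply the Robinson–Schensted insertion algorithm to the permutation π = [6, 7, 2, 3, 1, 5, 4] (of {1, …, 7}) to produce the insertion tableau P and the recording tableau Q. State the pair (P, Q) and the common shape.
P = [1, 3, 4] / [2, 5] / [6, 7];  Q = [1, 2, 6] / [3, 4] / [5, 7];  common shape = (3, 2, 2)

Row-insert the values π_1, π_2, … into P one at a time, bumping the leftmost entry strictly greater than the inserted value down to the next row. The recording tableau Q records, in position (i, j), the step at which that cell was added to P.
  Insert 6 (step 1): P = [6];  Q = [1]
  Insert 7 (step 2): P = [6, 7];  Q = [1, 2]
  Insert 2 (step 3): P = [2, 7] / [6];  Q = [1, 2] / [3]
  Insert 3 (step 4): P = [2, 3] / [6, 7];  Q = [1, 2] / [3, 4]
  Insert 1 (step 5): P = [1, 3] / [2, 7] / [6];  Q = [1, 2] / [3, 4] / [5]
  Insert 5 (step 6): P = [1, 3, 5] / [2, 7] / [6];  Q = [1, 2, 6] / [3, 4] / [5]
  Insert 4 (step 7): P = [1, 3, 4] / [2, 5] / [6, 7];  Q = [1, 2, 6] / [3, 4] / [5, 7]
Final shape: (3, 2, 2).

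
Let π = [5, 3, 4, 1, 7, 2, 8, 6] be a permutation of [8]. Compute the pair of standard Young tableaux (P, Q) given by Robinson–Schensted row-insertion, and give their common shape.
P = [1, 2, 6, 8] / [3, 4, 7] / [5];  Q = [1, 3, 5, 7] / [2, 6, 8] / [4];  common shape = (4, 3, 1)

Row-insert the values π_1, π_2, … into P one at a time, bumping the leftmost entry strictly greater than the inserted value down to the next row. The recording tableau Q records, in position (i, j), the step at which that cell was added to P.
  Insert 5 (step 1): P = [5];  Q = [1]
  Insert 3 (step 2): P = [3] / [5];  Q = [1] / [2]
  Insert 4 (step 3): P = [3, 4] / [5];  Q = [1, 3] / [2]
  Insert 1 (step 4): P = [1, 4] / [3] / [5];  Q = [1, 3] / [2] / [4]
  Insert 7 (step 5): P = [1, 4, 7] / [3] / [5];  Q = [1, 3, 5] / [2] / [4]
  Insert 2 (step 6): P = [1, 2, 7] / [3, 4] / [5];  Q = [1, 3, 5] / [2, 6] / [4]
  Insert 8 (step 7): P = [1, 2, 7, 8] / [3, 4] / [5];  Q = [1, 3, 5, 7] / [2, 6] / [4]
  Insert 6 (step 8): P = [1, 2, 6, 8] / [3, 4, 7] / [5];  Q = [1, 3, 5, 7] / [2, 6, 8] / [4]
Final shape: (4, 3, 1).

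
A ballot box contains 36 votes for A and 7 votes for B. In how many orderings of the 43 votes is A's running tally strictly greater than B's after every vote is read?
Strict-lead orderings = 21732542

Total orderings of the 43 votes with 36 for A: C(43, 36) = 32224114. By the Bertrand ballot formula (Cycle Lemma / reflection principle), the number of orderings in which A is strictly ahead of B throughout is (p − q)/(p + q) · C(p + q, p) = (36 − 7)/(36 + 7) · 32224114 = 21732542.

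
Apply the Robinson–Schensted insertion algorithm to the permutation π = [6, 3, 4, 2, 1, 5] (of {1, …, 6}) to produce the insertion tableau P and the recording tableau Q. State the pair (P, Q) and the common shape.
P = [1, 4, 5] / [2] / [3] / [6];  Q = [1, 3, 6] / [2] / [4] / [5];  common shape = (3, 1, 1, 1)

Row-insert the values π_1, π_2, … into P one at a time, bumping the leftmost entry strictly greater than the inserted value down to the next row. The recording tableau Q records, in position (i, j), the step at which that cell was added to P.
  Insert 6 (step 1): P = [6];  Q = [1]
  Insert 3 (step 2): P = [3] / [6];  Q = [1] / [2]
  Insert 4 (step 3): P = [3, 4] / [6];  Q = [1, 3] / [2]
  Insert 2 (step 4): P = [2, 4] / [3] / [6];  Q = [1, 3] / [2] / [4]
  Insert 1 (step 5): P = [1, 4] / [2] / [3] / [6];  Q = [1, 3] / [2] / [4] / [5]
  Insert 5 (step 6): P = [1, 4, 5] / [2] / [3] / [6];  Q = [1, 3, 6] / [2] / [4] / [5]
Final shape: (3, 1, 1, 1).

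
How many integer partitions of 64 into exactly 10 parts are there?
p(64, 10 parts) = 100654

Partitions of n into exactly k parts are in bijection with partitions of n − k into at most k parts (subtract 1 from each part). So p(64, exactly 10) = p(54, parts ≤ 10). Computing via the recurrence p(m, j) = p(m, j−1) + p(m−j, j) gives 100654.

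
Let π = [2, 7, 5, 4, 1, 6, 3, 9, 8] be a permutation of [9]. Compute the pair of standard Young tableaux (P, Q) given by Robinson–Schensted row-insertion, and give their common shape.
P = [1, 3, 6, 8] / [2, 4, 9] / [5] / [7];  Q = [1, 2, 6, 8] / [3, 7, 9] / [4] / [5];  common shape = (4, 3, 1, 1)

Row-insert the values π_1, π_2, … into P one at a time, bumping the leftmost entry strictly greater than the inserted value down to the next row. The recording tableau Q records, in position (i, j), the step at which that cell was added to P.
  Insert 2 (step 1): P = [2];  Q = [1]
  Insert 7 (step 2): P = [2, 7];  Q = [1, 2]
  Insert 5 (step 3): P = [2, 5] / [7];  Q = [1, 2] / [3]
  Insert 4 (step 4): P = [2, 4] / [5] / [7];  Q = [1, 2] / [3] / [4]
  Insert 1 (step 5): P = [1, 4] / [2] / [5] / [7];  Q = [1, 2] / [3] / [4] / [5]
  Insert 6 (step 6): P = [1, 4, 6] / [2] / [5] / [7];  Q = [1, 2, 6] / [3] / [4] / [5]
  Insert 3 (step 7): P = [1, 3, 6] / [2, 4] / [5] / [7];  Q = [1, 2, 6] / [3, 7] / [4] / [5]
  Insert 9 (step 8): P = [1, 3, 6, 9] / [2, 4] / [5] / [7];  Q = [1, 2, 6, 8] / [3, 7] / [4] / [5]
  Insert 8 (step 9): P = [1, 3, 6, 8] / [2, 4, 9] / [5] / [7];  Q = [1, 2, 6, 8] / [3, 7, 9] / [4] / [5]
Final shape: (4, 3, 1, 1).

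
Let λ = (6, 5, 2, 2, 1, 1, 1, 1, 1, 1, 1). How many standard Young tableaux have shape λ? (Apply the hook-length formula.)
# SYT of shape (6, 5, 2, 2, 1, 1, 1, 1, 1, 1, 1) = 320089770

Hook-length formula: f^λ = n! / Π hook(c), product over all cells c of the Young diagram. For λ = (6, 5, 2, 2, 1, 1, 1, 1, 1, 1, 1), n = 22 boxes. Hook lengths by row (left-to-right, top-to-bottom): [16, 8, 5, 4, 3, 1]; [14, 6, 3, 2, 1]; [10, 2]; [9, 1]; [7]; [6]; [5]; [4]; [3]; [2]; [1]. Product of hooks = 3511517184000. So f^λ = 22! / 3511517184000 = 1124000727777607680000 / 3511517184000 = 320089770.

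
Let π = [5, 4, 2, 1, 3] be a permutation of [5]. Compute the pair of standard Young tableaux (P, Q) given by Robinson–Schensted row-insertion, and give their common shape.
P = [1, 3] / [2] / [4] / [5];  Q = [1, 5] / [2] / [3] / [4];  common shape = (2, 1, 1, 1)

Row-insert the values π_1, π_2, … into P one at a time, bumping the leftmost entry strictly greater than the inserted value down to the next row. The recording tableau Q records, in position (i, j), the step at which that cell was added to P.
  Insert 5 (step 1): P = [5];  Q = [1]
  Insert 4 (step 2): P = [4] / [5];  Q = [1] / [2]
  Insert 2 (step 3): P = [2] / [4] / [5];  Q = [1] / [2] / [3]
  Insert 1 (step 4): P = [1] / [2] / [4] / [5];  Q = [1] / [2] / [3] / [4]
  Insert 3 (step 5): P = [1, 3] / [2] / [4] / [5];  Q = [1, 5] / [2] / [3] / [4]
Final shape: (2, 1, 1, 1).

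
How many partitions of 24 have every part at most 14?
p(24, parts ≤ 14) = 1478

Use the recurrence p(n, m) = p(n, m−1) + p(n−m, m): either the largest part is < m (count p(n, m−1)) or the largest part is exactly m (remove one copy of m, count p(n−m, m)). With p(0, ·) = 1 this gives p(24, parts ≤ 14) = 1478. (By conjugating Young diagrams, this also counts partitions of 24 into at most 14 parts.)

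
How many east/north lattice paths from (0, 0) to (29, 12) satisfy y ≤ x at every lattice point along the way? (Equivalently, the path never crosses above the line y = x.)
Number of paths = 4739192952

By the reflection principle (André's argument), the number of monotone paths to (29, 12) with n ≤ m that never go above y = x is C(41, 29) − C(41, 30) = 7898654920 − 3159461968 = 4739192952.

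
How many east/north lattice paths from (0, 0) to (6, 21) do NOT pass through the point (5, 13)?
Number of paths = 218898

Total paths from (0, 0) to (6, 21): C(27, 6) = 296010. Paths through (5, 13): (paths (0, 0) → (5, 13)) × (paths (5, 13) → (6, 21)) = C(18, 5) · C(9, 1) = 8568 · 9 = 77112. Avoidance count = 296010 − 77112 = 218898.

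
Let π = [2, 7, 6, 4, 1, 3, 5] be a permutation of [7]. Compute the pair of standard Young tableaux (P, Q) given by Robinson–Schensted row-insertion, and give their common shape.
P = [1, 3, 5] / [2, 4] / [6] / [7];  Q = [1, 2, 7] / [3, 6] / [4] / [5];  common shape = (3, 2, 1, 1)

Row-insert the values π_1, π_2, … into P one at a time, bumping the leftmost entry strictly greater than the inserted value down to the next row. The recording tableau Q records, in position (i, j), the step at which that cell was added to P.
  Insert 2 (step 1): P = [2];  Q = [1]
  Insert 7 (step 2): P = [2, 7];  Q = [1, 2]
  Insert 6 (step 3): P = [2, 6] / [7];  Q = [1, 2] / [3]
  Insert 4 (step 4): P = [2, 4] / [6] / [7];  Q = [1, 2] / [3] / [4]
  Insert 1 (step 5): P = [1, 4] / [2] / [6] / [7];  Q = [1, 2] / [3] / [4] / [5]
  Insert 3 (step 6): P = [1, 3] / [2, 4] / [6] / [7];  Q = [1, 2] / [3, 6] / [4] / [5]
  Insert 5 (step 7): P = [1, 3, 5] / [2, 4] / [6] / [7];  Q = [1, 2, 7] / [3, 6] / [4] / [5]
Final shape: (3, 2, 1, 1).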